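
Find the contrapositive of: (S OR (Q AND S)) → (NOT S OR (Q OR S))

Contrapositive: NOT (NOT S OR (Q OR S)) → NOT (S OR (Q AND S))
Note: A statement and its contrapositive are logically equivalent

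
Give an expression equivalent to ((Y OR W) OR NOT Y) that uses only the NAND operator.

((((Y NAND Y) NAND (W NAND W)) NAND ((Y NAND Y) NAND (W NAND W))) NAND ((Y NAND Y) NAND (Y NAND Y)))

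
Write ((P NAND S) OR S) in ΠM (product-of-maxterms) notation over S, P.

ΠM() = TRUE (no maxterms)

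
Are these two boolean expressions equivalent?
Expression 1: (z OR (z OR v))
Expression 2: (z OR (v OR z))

Yes, they are equivalent — the two output columns agree on all 4 assignments:
z | v | Expression 1 | Expression 2
-----------------------------------
0 | 0 | 0 | 0
0 | 1 | 1 | 1
1 | 0 | 1 | 1
1 | 1 | 1 | 1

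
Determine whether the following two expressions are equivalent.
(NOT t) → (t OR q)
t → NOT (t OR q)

No, Inverse is not equivalent to original (counterexample: t=0, q=0)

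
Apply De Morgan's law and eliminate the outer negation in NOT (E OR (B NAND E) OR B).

NOT E AND NOT (B NAND E) AND NOT B
De Morgan's: NOT(OR of terms) = AND of negations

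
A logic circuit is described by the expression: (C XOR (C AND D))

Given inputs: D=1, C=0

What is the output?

Substituting: (0 XOR (0 AND 1))
= 0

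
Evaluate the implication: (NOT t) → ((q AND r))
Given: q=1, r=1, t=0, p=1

Antecedent (NOT t) = 1; consequent ((q AND r)) = 1.
1 → 1 = 1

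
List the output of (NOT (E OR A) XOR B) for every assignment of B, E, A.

B | E | A | Output
------------------
0 | 0 | 0 | 1
0 | 0 | 1 | 0
0 | 1 | 0 | 0
0 | 1 | 1 | 0
1 | 0 | 0 | 0
1 | 0 | 1 | 1
1 | 1 | 0 | 1
1 | 1 | 1 | 1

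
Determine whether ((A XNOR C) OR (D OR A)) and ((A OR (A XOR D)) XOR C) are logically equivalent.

No. Counterexample: with C=0, A=0, D=0, Expression 1 = 1 but Expression 2 = 0.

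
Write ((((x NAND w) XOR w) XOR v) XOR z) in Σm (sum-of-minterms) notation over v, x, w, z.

Σm(0, 3, 4, 6, 9, 10, 13, 15) = (NOT v AND NOT x AND NOT w AND NOT z) OR (NOT v AND NOT x AND w AND z) OR (NOT v AND x AND NOT w AND NOT z) OR (NOT v AND x AND w AND NOT z) OR (v AND NOT x AND NOT w AND z) OR (v AND NOT x AND w AND NOT z) OR (v AND x AND NOT w AND z) OR (v AND x AND w AND z)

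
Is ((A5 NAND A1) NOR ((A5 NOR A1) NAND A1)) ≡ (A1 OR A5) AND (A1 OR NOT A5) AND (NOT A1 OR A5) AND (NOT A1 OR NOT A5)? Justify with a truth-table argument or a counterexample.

Yes, they are equivalent — the two output columns agree on all 4 assignments:
A1 | A5 | Expression 1 | Expression 2
-------------------------------------
0 | 0 | 0 | 0
0 | 1 | 0 | 0
1 | 0 | 0 | 0
1 | 1 | 0 | 0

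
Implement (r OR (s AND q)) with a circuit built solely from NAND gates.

((r NAND r) NAND (((s NAND q) NAND (s NAND q)) NAND ((s NAND q) NAND (s NAND q))))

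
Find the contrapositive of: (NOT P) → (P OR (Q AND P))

Contrapositive: NOT (P OR (Q AND P)) → P
Note: A statement and its contrapositive are logically equivalent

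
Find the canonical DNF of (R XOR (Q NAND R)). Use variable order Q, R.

(NOT Q AND NOT R) OR (Q AND NOT R) OR (Q AND R)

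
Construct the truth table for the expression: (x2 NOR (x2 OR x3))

x3 | x2 | Output
----------------
0 | 0 | 1
0 | 1 | 0
1 | 0 | 0
1 | 1 | 0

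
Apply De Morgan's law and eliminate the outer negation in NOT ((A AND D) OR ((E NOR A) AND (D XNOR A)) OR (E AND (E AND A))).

NOT (A AND D) AND NOT ((E NOR A) AND (D XNOR A)) AND NOT (E AND (E AND A))
De Morgan's: NOT(OR of terms) = AND of negations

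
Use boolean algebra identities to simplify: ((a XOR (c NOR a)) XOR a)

By XOR self-cancellation ((E XOR v) XOR v = E):
= (c NOR a)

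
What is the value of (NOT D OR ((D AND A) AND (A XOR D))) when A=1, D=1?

Substituting: (NOT 1 OR ((1 AND 1) AND (1 XOR 1)))
= 0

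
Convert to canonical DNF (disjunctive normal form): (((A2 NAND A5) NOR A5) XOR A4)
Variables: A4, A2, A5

(A4 AND NOT A2 AND NOT A5) OR (A4 AND NOT A2 AND A5) OR (A4 AND A2 AND NOT A5) OR (A4 AND A2 AND A5)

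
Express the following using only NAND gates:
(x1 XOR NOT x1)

((x1 NAND (x1 NAND (x1 NAND x1))) NAND ((x1 NAND x1) NAND (x1 NAND (x1 NAND x1))))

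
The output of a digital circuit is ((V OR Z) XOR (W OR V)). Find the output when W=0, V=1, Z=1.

Substituting: ((1 OR 1) XOR (0 OR 1))
= 0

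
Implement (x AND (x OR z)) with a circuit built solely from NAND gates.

((x NAND ((x NAND x) NAND (z NAND z))) NAND (x NAND ((x NAND x) NAND (z NAND z))))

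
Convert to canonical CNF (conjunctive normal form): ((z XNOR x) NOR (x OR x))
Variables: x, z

(x OR z) AND (NOT x OR z) AND (NOT x OR NOT z)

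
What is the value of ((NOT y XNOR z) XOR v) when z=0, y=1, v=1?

Substituting: ((NOT 1 XNOR 0) XOR 1)
= 0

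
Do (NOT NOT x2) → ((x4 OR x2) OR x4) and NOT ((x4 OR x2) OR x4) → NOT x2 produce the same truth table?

Yes, Contrapositive is always equivalent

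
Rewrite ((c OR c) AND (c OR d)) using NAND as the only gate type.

((((c NAND c) NAND (c NAND c)) NAND ((c NAND c) NAND (d NAND d))) NAND (((c NAND c) NAND (c NAND c)) NAND ((c NAND c) NAND (d NAND d))))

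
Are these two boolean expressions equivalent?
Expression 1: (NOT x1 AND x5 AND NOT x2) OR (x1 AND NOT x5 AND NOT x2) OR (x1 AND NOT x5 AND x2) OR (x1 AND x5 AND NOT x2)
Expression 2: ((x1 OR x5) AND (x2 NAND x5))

Yes, they are equivalent — the two output columns agree on all 8 assignments:
x1 | x5 | x2 | Expression 1 | Expression 2
------------------------------------------
0 | 0 | 0 | 0 | 0
0 | 0 | 1 | 0 | 0
0 | 1 | 0 | 1 | 1
0 | 1 | 1 | 0 | 0
1 | 0 | 0 | 1 | 1
1 | 0 | 1 | 1 | 1
1 | 1 | 0 | 1 | 1
1 | 1 | 1 | 0 | 0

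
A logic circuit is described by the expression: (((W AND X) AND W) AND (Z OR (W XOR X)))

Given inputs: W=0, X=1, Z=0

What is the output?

Substituting: (((0 AND 1) AND 0) AND (0 OR (0 XOR 1)))
= 0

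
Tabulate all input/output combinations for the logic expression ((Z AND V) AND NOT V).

V | Z | Output
--------------
0 | 0 | 0
0 | 1 | 0
1 | 0 | 0
1 | 1 | 0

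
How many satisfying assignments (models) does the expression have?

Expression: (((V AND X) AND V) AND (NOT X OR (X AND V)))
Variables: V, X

Satisfying assignments: (1,1)
Count: 1 out of 4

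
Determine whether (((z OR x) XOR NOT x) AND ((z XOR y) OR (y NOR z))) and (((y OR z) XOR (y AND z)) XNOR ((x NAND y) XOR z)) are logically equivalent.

No. Counterexample: with x=0, y=0, z=0, Expression 1 = 1 but Expression 2 = 0.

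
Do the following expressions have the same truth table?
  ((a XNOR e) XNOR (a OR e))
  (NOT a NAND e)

No. Counterexample: with a=0, e=0, Expression 1 = 0 but Expression 2 = 1.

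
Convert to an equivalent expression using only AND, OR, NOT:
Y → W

NOT Y OR W
(Implication elimination: A → B = NOT A OR B)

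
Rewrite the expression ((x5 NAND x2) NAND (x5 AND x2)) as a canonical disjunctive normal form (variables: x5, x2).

(NOT x5 AND NOT x2) OR (NOT x5 AND x2) OR (x5 AND NOT x2) OR (x5 AND x2)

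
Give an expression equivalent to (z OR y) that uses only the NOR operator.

((z NOR y) NOR (z NOR y))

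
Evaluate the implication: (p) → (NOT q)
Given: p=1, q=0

Antecedent (p) = 1; consequent (NOT q) = 1.
1 → 1 = 1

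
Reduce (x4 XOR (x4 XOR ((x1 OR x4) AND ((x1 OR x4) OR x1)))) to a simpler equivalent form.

By XOR self-cancellation ((E XOR v) XOR v = E) then absorption (E AND (E OR v) = E):
= (x1 OR x4)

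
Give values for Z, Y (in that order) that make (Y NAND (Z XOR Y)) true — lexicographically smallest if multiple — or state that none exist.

Z=0, Y=0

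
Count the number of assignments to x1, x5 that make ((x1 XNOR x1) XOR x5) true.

Satisfying assignments: (0,0), (1,0)
Count: 2 out of 4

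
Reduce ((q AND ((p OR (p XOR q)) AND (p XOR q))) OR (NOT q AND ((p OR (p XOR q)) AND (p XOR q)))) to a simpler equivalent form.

By distribution ((E AND v) OR (E AND NOT v) = E) then absorption (E AND (E OR v) = E):
= (p XOR q)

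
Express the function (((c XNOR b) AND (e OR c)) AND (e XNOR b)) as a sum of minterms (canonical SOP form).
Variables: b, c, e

Σm(7) = (b AND c AND e)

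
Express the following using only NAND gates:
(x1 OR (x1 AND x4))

((x1 NAND x1) NAND (((x1 NAND x4) NAND (x1 NAND x4)) NAND ((x1 NAND x4) NAND (x1 NAND x4))))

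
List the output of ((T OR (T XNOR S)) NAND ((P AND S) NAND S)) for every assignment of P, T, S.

P | T | S | Output
------------------
0 | 0 | 0 | 0
0 | 0 | 1 | 1
0 | 1 | 0 | 0
0 | 1 | 1 | 0
1 | 0 | 0 | 0
1 | 0 | 1 | 1
1 | 1 | 0 | 0
1 | 1 | 1 | 1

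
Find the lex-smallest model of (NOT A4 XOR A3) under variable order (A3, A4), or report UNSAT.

A3=0, A4=0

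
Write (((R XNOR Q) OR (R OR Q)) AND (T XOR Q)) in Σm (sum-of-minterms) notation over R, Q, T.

Σm(1, 2, 5, 6) = (NOT R AND NOT Q AND T) OR (NOT R AND Q AND NOT T) OR (R AND NOT Q AND T) OR (R AND Q AND NOT T)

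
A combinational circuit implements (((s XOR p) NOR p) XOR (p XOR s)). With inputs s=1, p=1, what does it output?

Substituting: (((1 XOR 1) NOR 1) XOR (1 XOR 1))
= 0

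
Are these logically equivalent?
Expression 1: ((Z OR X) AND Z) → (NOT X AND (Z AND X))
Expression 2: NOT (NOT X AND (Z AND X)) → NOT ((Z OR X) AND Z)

Yes, Contrapositive is always equivalent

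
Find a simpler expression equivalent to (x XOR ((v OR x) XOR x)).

By XOR self-cancellation ((E XOR v) XOR v = E):
= (v OR x)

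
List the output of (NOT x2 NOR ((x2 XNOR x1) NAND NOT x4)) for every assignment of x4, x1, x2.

x4 | x1 | x2 | Output
---------------------
0 | 0 | 0 | 0
0 | 0 | 1 | 0
0 | 1 | 0 | 0
0 | 1 | 1 | 1
1 | 0 | 0 | 0
1 | 0 | 1 | 0
1 | 1 | 0 | 0
1 | 1 | 1 | 0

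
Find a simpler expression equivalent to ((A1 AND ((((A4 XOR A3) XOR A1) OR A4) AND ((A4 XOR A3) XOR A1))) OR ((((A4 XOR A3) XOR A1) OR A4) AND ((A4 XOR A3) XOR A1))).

By absorption (E OR (E AND v) = E) then absorption (E AND (E OR v) = E):
= ((A4 XOR A3) XOR A1)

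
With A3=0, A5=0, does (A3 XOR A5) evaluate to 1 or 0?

Substituting: (0 XOR 0)
= 0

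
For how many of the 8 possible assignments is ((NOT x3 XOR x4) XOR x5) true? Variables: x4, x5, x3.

Satisfying assignments: (0,0,0), (0,1,1), (1,0,1), (1,1,0)
Count: 4 out of 8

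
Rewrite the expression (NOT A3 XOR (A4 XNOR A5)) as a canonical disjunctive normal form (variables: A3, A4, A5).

(NOT A3 AND NOT A4 AND A5) OR (NOT A3 AND A4 AND NOT A5) OR (A3 AND NOT A4 AND NOT A5) OR (A3 AND A4 AND A5)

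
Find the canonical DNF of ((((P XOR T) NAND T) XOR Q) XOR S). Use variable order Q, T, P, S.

(NOT Q AND NOT T AND NOT P AND NOT S) OR (NOT Q AND NOT T AND P AND NOT S) OR (NOT Q AND T AND NOT P AND S) OR (NOT Q AND T AND P AND NOT S) OR (Q AND NOT T AND NOT P AND S) OR (Q AND NOT T AND P AND S) OR (Q AND T AND NOT P AND NOT S) OR (Q AND T AND P AND S)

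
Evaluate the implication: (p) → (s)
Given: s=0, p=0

Antecedent (p) = 0; consequent (s) = 0.
0 → 0 = 1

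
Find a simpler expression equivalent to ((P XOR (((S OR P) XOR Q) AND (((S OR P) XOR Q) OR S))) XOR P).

By XOR self-cancellation ((E XOR v) XOR v = E) then absorption (E AND (E OR v) = E):
= ((S OR P) XOR Q)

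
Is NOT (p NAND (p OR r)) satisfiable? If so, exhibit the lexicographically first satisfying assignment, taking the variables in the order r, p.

r=0, p=1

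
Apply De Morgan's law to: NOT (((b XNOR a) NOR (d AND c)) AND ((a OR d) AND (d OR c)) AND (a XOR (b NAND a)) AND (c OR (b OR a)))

NOT ((b XNOR a) NOR (d AND c)) OR NOT ((a OR d) AND (d OR c)) OR NOT (a XOR (b NAND a)) OR NOT (c OR (b OR a))
De Morgan's: NOT(AND of terms) = OR of negations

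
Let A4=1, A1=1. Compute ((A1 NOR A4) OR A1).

Substituting: ((1 NOR 1) OR 1)
= 1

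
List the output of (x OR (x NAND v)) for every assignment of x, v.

x | v | Output
--------------
0 | 0 | 1
0 | 1 | 1
1 | 0 | 1
1 | 1 | 1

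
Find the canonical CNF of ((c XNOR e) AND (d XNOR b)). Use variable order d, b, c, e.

(d OR b OR c OR NOT e) AND (d OR b OR NOT c OR e) AND (d OR NOT b OR c OR e) AND (d OR NOT b OR c OR NOT e) AND (d OR NOT b OR NOT c OR e) AND (d OR NOT b OR NOT c OR NOT e) AND (NOT d OR b OR c OR e) AND (NOT d OR b OR c OR NOT e) AND (NOT d OR b OR NOT c OR e) AND (NOT d OR b OR NOT c OR NOT e) AND (NOT d OR NOT b OR c OR NOT e) AND (NOT d OR NOT b OR NOT c OR e)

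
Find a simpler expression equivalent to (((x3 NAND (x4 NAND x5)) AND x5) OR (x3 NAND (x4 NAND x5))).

By absorption (E OR (E AND v) = E):
= (x3 NAND (x4 NAND x5))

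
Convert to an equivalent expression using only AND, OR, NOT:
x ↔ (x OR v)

(x AND (x OR v)) OR (NOT x AND NOT (x OR v))
(Biconditional = both true or both false)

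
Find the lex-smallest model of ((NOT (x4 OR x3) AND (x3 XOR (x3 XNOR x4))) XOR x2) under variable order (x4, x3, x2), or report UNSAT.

x4=0, x3=0, x2=0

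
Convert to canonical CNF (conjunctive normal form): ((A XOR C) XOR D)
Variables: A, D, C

(A OR D OR C) AND (A OR NOT D OR NOT C) AND (NOT A OR D OR NOT C) AND (NOT A OR NOT D OR C)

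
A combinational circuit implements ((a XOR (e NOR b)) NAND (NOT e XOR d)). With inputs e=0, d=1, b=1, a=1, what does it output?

Substituting: ((1 XOR (0 NOR 1)) NAND (NOT 0 XOR 1))
= 1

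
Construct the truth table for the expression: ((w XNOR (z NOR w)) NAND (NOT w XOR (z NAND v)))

z | v | w | Output
------------------
0 | 0 | 0 | 1
0 | 0 | 1 | 1
0 | 1 | 0 | 1
0 | 1 | 1 | 1
1 | 0 | 0 | 1
1 | 0 | 1 | 1
1 | 1 | 0 | 0
1 | 1 | 1 | 1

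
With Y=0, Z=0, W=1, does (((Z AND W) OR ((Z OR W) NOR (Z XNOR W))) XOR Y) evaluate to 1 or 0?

Substituting: (((0 AND 1) OR ((0 OR 1) NOR (0 XNOR 1))) XOR 0)
= 0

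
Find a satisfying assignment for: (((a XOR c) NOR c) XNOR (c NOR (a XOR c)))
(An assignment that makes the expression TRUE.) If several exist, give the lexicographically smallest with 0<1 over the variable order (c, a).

c=0, a=0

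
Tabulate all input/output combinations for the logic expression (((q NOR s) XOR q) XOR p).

p | s | q | Output
------------------
0 | 0 | 0 | 1
0 | 0 | 1 | 1
0 | 1 | 0 | 0
0 | 1 | 1 | 1
1 | 0 | 0 | 0
1 | 0 | 1 | 0
1 | 1 | 0 | 1
1 | 1 | 1 | 0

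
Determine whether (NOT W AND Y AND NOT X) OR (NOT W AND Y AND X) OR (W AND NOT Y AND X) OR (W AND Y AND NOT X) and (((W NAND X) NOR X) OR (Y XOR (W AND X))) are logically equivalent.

Yes, they are equivalent — the two output columns agree on all 8 assignments:
W | Y | X | Expression 1 | Expression 2
---------------------------------------
0 | 0 | 0 | 0 | 0
0 | 0 | 1 | 0 | 0
0 | 1 | 0 | 1 | 1
0 | 1 | 1 | 1 | 1
1 | 0 | 0 | 0 | 0
1 | 0 | 1 | 1 | 1
1 | 1 | 0 | 1 | 1
1 | 1 | 1 | 0 | 0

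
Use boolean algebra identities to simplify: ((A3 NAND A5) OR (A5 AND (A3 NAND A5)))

By absorption (E OR (E AND v) = E):
= (A3 NAND A5)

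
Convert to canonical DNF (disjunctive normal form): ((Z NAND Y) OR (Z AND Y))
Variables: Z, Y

(NOT Z AND NOT Y) OR (NOT Z AND Y) OR (Z AND NOT Y) OR (Z AND Y)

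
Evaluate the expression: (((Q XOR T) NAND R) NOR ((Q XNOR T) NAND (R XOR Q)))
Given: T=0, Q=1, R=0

Substituting: (((1 XOR 0) NAND 0) NOR ((1 XNOR 0) NAND (0 XOR 1)))
= 0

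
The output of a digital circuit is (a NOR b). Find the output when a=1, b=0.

Substituting: (1 NOR 0)
= 0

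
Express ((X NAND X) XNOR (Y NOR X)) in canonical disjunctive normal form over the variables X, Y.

(NOT X AND NOT Y) OR (X AND NOT Y) OR (X AND Y)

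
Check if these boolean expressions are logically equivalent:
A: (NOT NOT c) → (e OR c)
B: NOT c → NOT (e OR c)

No, Inverse is not equivalent to original (counterexample: c=0, e=1, a=0)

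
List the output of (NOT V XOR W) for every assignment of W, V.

W | V | Output
--------------
0 | 0 | 1
0 | 1 | 0
1 | 0 | 0
1 | 1 | 1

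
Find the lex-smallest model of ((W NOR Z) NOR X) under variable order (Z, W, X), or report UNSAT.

Z=0, W=1, X=0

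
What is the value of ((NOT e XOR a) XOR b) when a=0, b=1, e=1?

Substituting: ((NOT 1 XOR 0) XOR 1)
= 1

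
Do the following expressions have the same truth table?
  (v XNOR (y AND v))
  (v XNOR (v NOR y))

No. Counterexample: with v=0, y=0, Expression 1 = 1 but Expression 2 = 0.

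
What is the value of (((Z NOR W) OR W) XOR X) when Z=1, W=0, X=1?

Substituting: (((1 NOR 0) OR 0) XOR 1)
= 1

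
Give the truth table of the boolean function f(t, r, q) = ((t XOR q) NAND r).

t | r | q | Output
------------------
0 | 0 | 0 | 1
0 | 0 | 1 | 1
0 | 1 | 0 | 1
0 | 1 | 1 | 0
1 | 0 | 0 | 1
1 | 0 | 1 | 1
1 | 1 | 0 | 0
1 | 1 | 1 | 1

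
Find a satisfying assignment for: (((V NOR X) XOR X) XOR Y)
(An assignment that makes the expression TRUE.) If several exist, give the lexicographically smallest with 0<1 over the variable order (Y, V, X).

Y=0, V=0, X=0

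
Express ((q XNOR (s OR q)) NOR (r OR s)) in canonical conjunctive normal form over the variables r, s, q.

(r OR s OR q) AND (r OR s OR NOT q) AND (r OR NOT s OR q) AND (r OR NOT s OR NOT q) AND (NOT r OR s OR q) AND (NOT r OR s OR NOT q) AND (NOT r OR NOT s OR q) AND (NOT r OR NOT s OR NOT q)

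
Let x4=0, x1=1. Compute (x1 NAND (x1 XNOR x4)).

Substituting: (1 NAND (1 XNOR 0))
= 1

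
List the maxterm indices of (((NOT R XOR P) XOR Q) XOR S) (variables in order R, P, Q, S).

ΠM(1, 2, 4, 7, 8, 11, 13, 14) = (R OR P OR Q OR NOT S) AND (R OR P OR NOT Q OR S) AND (R OR NOT P OR Q OR S) AND (R OR NOT P OR NOT Q OR NOT S) AND (NOT R OR P OR Q OR S) AND (NOT R OR P OR NOT Q OR NOT S) AND (NOT R OR NOT P OR Q OR NOT S) AND (NOT R OR NOT P OR NOT Q OR S)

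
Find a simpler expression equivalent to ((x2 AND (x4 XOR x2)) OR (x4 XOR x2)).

By absorption (E OR (E AND v) = E):
= (x4 XOR x2)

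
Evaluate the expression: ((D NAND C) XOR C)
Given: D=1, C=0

Substituting: ((1 NAND 0) XOR 0)
= 1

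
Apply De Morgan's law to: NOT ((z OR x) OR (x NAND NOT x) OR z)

NOT (z OR x) AND NOT (x NAND NOT x) AND NOT z
De Morgan's: NOT(OR of terms) = AND of negations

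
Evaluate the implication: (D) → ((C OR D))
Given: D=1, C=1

Antecedent (D) = 1; consequent ((C OR D)) = 1.
1 → 1 = 1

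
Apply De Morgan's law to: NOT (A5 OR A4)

NOT A5 AND NOT A4
De Morgan's: NOT(OR of terms) = AND of negations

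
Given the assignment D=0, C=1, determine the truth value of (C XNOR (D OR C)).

Substituting: (1 XNOR (0 OR 1))
= 1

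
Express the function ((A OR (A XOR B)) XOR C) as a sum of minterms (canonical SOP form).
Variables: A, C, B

Σm(1, 2, 4, 5) = (NOT A AND NOT C AND B) OR (NOT A AND C AND NOT B) OR (A AND NOT C AND NOT B) OR (A AND NOT C AND B)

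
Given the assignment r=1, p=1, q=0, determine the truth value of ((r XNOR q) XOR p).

Substituting: ((1 XNOR 0) XOR 1)
= 1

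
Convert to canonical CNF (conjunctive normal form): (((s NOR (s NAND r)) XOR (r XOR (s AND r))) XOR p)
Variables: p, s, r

(p OR s OR r) AND (p OR NOT s OR r) AND (p OR NOT s OR NOT r) AND (NOT p OR s OR NOT r)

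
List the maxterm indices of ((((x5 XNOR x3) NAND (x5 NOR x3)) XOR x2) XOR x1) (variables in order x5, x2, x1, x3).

ΠM(0, 3, 5, 6, 10, 11, 12, 13) = (x5 OR x2 OR x1 OR x3) AND (x5 OR x2 OR NOT x1 OR NOT x3) AND (x5 OR NOT x2 OR x1 OR NOT x3) AND (x5 OR NOT x2 OR NOT x1 OR x3) AND (NOT x5 OR x2 OR NOT x1 OR x3) AND (NOT x5 OR x2 OR NOT x1 OR NOT x3) AND (NOT x5 OR NOT x2 OR x1 OR x3) AND (NOT x5 OR NOT x2 OR x1 OR NOT x3)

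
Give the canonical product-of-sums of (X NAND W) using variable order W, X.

ΠM(3) = (NOT W OR NOT X)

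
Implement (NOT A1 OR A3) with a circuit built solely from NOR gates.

(((A1 NOR A1) NOR A3) NOR ((A1 NOR A1) NOR A3))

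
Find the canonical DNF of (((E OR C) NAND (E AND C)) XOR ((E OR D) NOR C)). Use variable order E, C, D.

(NOT E AND NOT C AND D) OR (NOT E AND C AND NOT D) OR (NOT E AND C AND D) OR (E AND NOT C AND NOT D) OR (E AND NOT C AND D)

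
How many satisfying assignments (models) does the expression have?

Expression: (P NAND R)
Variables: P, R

Satisfying assignments: (0,0), (0,1), (1,0)
Count: 3 out of 4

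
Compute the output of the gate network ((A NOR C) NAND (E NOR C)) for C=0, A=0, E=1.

Substituting: ((0 NOR 0) NAND (1 NOR 0))
= 1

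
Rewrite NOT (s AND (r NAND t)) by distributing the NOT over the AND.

NOT s OR NOT (r NAND t)
De Morgan's: NOT(AND of terms) = OR of negations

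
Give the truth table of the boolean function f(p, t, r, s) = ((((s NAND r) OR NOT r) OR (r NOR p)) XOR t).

p | t | r | s | Output
----------------------
0 | 0 | 0 | 0 | 1
0 | 0 | 0 | 1 | 1
0 | 0 | 1 | 0 | 1
0 | 0 | 1 | 1 | 0
0 | 1 | 0 | 0 | 0
0 | 1 | 0 | 1 | 0
0 | 1 | 1 | 0 | 0
0 | 1 | 1 | 1 | 1
1 | 0 | 0 | 0 | 1
1 | 0 | 0 | 1 | 1
1 | 0 | 1 | 0 | 1
1 | 0 | 1 | 1 | 0
1 | 1 | 0 | 0 | 0
1 | 1 | 0 | 1 | 0
1 | 1 | 1 | 0 | 0
1 | 1 | 1 | 1 | 1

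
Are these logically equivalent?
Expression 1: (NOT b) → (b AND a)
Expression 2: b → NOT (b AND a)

No, Inverse is not equivalent to original (counterexample: a=0, b=0)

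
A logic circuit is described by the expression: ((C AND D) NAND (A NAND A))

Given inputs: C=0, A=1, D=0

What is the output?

Substituting: ((0 AND 0) NAND (1 NAND 1))
= 1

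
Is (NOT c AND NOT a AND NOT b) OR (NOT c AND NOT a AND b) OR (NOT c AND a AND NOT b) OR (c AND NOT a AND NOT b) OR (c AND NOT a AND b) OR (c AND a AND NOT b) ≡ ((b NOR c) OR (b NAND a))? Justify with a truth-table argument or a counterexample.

Yes, they are equivalent — the two output columns agree on all 8 assignments:
c | a | b | Expression 1 | Expression 2
---------------------------------------
0 | 0 | 0 | 1 | 1
0 | 0 | 1 | 1 | 1
0 | 1 | 0 | 1 | 1
0 | 1 | 1 | 0 | 0
1 | 0 | 0 | 1 | 1
1 | 0 | 1 | 1 | 1
1 | 1 | 0 | 1 | 1
1 | 1 | 1 | 0 | 0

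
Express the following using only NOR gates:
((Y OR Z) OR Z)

((((Y NOR Z) NOR (Y NOR Z)) NOR Z) NOR (((Y NOR Z) NOR (Y NOR Z)) NOR Z))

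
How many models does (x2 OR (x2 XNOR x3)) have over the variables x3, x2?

Satisfying assignments: (0,0), (0,1), (1,1)
Count: 3 out of 4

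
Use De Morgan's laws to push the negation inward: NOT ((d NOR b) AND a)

NOT (d NOR b) OR NOT a
De Morgan's: NOT(AND of terms) = OR of negations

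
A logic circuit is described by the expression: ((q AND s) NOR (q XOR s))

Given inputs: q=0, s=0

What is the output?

Substituting: ((0 AND 0) NOR (0 XOR 0))
= 1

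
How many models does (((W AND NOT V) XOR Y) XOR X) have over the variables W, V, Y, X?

Satisfying assignments: (0,0,0,1), (0,0,1,0), (0,1,0,1), (0,1,1,0), (1,0,0,0), (1,0,1,1), (1,1,0,1), (1,1,1,0)
Count: 8 out of 16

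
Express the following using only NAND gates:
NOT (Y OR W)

(((Y NAND Y) NAND (W NAND W)) NAND ((Y NAND Y) NAND (W NAND W)))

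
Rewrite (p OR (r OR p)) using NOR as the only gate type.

((p NOR ((r NOR p) NOR (r NOR p))) NOR (p NOR ((r NOR p) NOR (r NOR p))))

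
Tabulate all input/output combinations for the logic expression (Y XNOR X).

X | Y | Output
--------------
0 | 0 | 1
0 | 1 | 0
1 | 0 | 0
1 | 1 | 1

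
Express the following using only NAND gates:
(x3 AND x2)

((x3 NAND x2) NAND (x3 NAND x2))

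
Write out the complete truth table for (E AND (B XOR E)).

B | E | Output
--------------
0 | 0 | 0
0 | 1 | 1
1 | 0 | 0
1 | 1 | 0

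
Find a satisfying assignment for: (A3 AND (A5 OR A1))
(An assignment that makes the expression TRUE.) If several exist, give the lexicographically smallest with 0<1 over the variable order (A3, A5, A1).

A3=1, A5=0, A1=1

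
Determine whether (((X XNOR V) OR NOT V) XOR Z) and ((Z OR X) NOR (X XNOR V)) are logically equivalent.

No. Counterexample: with Z=0, V=0, X=0, Expression 1 = 1 but Expression 2 = 0.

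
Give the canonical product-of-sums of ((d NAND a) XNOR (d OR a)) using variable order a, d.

ΠM(0, 3) = (a OR d) AND (NOT a OR NOT d)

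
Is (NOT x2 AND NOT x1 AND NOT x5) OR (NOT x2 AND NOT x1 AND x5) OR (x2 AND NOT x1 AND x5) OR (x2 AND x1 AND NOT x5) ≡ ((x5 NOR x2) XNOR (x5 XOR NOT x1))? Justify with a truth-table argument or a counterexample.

Yes, they are equivalent — the two output columns agree on all 8 assignments:
x2 | x1 | x5 | Expression 1 | Expression 2
------------------------------------------
0 | 0 | 0 | 1 | 1
0 | 0 | 1 | 1 | 1
0 | 1 | 0 | 0 | 0
0 | 1 | 1 | 0 | 0
1 | 0 | 0 | 0 | 0
1 | 0 | 1 | 1 | 1
1 | 1 | 0 | 1 | 1
1 | 1 | 1 | 0 | 0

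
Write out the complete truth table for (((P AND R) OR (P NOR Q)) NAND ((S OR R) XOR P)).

R | Q | S | P | Output
----------------------
0 | 0 | 0 | 0 | 1
0 | 0 | 0 | 1 | 1
0 | 0 | 1 | 0 | 0
0 | 0 | 1 | 1 | 1
0 | 1 | 0 | 0 | 1
0 | 1 | 0 | 1 | 1
0 | 1 | 1 | 0 | 1
0 | 1 | 1 | 1 | 1
1 | 0 | 0 | 0 | 0
1 | 0 | 0 | 1 | 1
1 | 0 | 1 | 0 | 0
1 | 0 | 1 | 1 | 1
1 | 1 | 0 | 0 | 1
1 | 1 | 0 | 1 | 1
1 | 1 | 1 | 0 | 1
1 | 1 | 1 | 1 | 1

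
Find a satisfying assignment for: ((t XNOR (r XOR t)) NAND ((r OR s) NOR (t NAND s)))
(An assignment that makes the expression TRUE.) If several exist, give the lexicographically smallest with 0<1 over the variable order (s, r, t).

s=0, r=0, t=0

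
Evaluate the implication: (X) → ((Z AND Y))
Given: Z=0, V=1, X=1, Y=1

Antecedent (X) = 1; consequent ((Z AND Y)) = 0.
1 → 0 = 0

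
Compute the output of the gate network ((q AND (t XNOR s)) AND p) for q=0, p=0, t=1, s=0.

Substituting: ((0 AND (1 XNOR 0)) AND 0)
= 0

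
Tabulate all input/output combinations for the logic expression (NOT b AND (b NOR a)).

a | b | Output
--------------
0 | 0 | 1
0 | 1 | 0
1 | 0 | 0
1 | 1 | 0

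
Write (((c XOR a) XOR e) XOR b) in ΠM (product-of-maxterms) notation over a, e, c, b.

ΠM(0, 3, 5, 6, 9, 10, 12, 15) = (a OR e OR c OR b) AND (a OR e OR NOT c OR NOT b) AND (a OR NOT e OR c OR NOT b) AND (a OR NOT e OR NOT c OR b) AND (NOT a OR e OR c OR NOT b) AND (NOT a OR e OR NOT c OR b) AND (NOT a OR NOT e OR c OR b) AND (NOT a OR NOT e OR NOT c OR NOT b)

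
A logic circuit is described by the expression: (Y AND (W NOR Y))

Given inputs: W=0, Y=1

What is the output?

Substituting: (1 AND (0 NOR 1))
= 0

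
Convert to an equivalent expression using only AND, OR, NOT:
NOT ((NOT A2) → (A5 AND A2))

(NOT A2) AND NOT (A5 AND A2)
(Negated implication: NOT(A → B) = A AND NOT B)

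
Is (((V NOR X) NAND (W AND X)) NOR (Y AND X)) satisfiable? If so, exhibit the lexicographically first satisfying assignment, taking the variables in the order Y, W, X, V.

UNSATISFIABLE - no assignment makes this expression true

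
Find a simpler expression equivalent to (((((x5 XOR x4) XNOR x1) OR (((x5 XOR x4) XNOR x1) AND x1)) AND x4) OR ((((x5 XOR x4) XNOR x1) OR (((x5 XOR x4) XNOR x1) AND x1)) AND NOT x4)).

By distribution ((E AND v) OR (E AND NOT v) = E) then absorption (E OR (E AND v) = E):
= ((x5 XOR x4) XNOR x1)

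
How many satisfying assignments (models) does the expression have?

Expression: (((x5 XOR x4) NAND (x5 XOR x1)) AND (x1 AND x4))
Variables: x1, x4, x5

Satisfying assignments: (1,1,1)
Count: 1 out of 8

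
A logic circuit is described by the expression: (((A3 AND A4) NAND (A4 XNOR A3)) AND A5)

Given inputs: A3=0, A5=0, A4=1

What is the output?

Substituting: (((0 AND 1) NAND (1 XNOR 0)) AND 0)
= 0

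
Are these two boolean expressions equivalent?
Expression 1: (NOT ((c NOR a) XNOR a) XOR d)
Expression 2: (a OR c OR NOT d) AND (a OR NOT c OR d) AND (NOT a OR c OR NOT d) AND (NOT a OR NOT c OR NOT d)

Yes, they are equivalent — the two output columns agree on all 8 assignments:
a | c | d | Expression 1 | Expression 2
---------------------------------------
0 | 0 | 0 | 1 | 1
0 | 0 | 1 | 0 | 0
0 | 1 | 0 | 0 | 0
0 | 1 | 1 | 1 | 1
1 | 0 | 0 | 1 | 1
1 | 0 | 1 | 0 | 0
1 | 1 | 0 | 1 | 1
1 | 1 | 1 | 0 | 0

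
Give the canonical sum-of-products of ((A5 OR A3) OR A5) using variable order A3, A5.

Σm(1, 2, 3) = (NOT A3 AND A5) OR (A3 AND NOT A5) OR (A3 AND A5)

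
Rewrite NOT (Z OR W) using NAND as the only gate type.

(((Z NAND Z) NAND (W NAND W)) NAND ((Z NAND Z) NAND (W NAND W)))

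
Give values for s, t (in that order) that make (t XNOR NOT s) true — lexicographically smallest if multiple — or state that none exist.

s=0, t=1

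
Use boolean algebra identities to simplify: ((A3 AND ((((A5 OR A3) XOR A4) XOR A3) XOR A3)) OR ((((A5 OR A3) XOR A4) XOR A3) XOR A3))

By absorption (E OR (E AND v) = E) then XOR self-cancellation ((E XOR v) XOR v = E):
= ((A5 OR A3) XOR A4)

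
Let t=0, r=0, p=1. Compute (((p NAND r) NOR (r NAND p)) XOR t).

Substituting: (((1 NAND 0) NOR (0 NAND 1)) XOR 0)
= 0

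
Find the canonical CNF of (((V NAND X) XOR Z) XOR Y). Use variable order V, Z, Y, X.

(V OR Z OR NOT Y OR X) AND (V OR Z OR NOT Y OR NOT X) AND (V OR NOT Z OR Y OR X) AND (V OR NOT Z OR Y OR NOT X) AND (NOT V OR Z OR Y OR NOT X) AND (NOT V OR Z OR NOT Y OR X) AND (NOT V OR NOT Z OR Y OR X) AND (NOT V OR NOT Z OR NOT Y OR NOT X)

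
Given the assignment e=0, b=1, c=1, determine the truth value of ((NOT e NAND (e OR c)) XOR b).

Substituting: ((NOT 0 NAND (0 OR 1)) XOR 1)
= 1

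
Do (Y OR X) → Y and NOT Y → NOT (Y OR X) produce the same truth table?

Yes, Contrapositive is always equivalent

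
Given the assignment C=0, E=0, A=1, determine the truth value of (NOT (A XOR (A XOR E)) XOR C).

Substituting: (NOT (1 XOR (1 XOR 0)) XOR 0)
= 1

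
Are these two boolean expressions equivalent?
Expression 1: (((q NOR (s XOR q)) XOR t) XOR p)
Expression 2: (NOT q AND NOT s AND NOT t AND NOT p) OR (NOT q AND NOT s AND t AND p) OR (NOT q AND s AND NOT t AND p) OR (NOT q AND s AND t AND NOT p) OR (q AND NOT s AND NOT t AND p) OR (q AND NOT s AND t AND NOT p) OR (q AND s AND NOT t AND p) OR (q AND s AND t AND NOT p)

Yes, they are equivalent — the two output columns agree on all 16 assignments:
q | s | t | p | Expression 1 | Expression 2
-------------------------------------------
0 | 0 | 0 | 0 | 1 | 1
0 | 0 | 0 | 1 | 0 | 0
0 | 0 | 1 | 0 | 0 | 0
0 | 0 | 1 | 1 | 1 | 1
0 | 1 | 0 | 0 | 0 | 0
0 | 1 | 0 | 1 | 1 | 1
0 | 1 | 1 | 0 | 1 | 1
0 | 1 | 1 | 1 | 0 | 0
1 | 0 | 0 | 0 | 0 | 0
1 | 0 | 0 | 1 | 1 | 1
1 | 0 | 1 | 0 | 1 | 1
1 | 0 | 1 | 1 | 0 | 0
1 | 1 | 0 | 0 | 0 | 0
1 | 1 | 0 | 1 | 1 | 1
1 | 1 | 1 | 0 | 1 | 1
1 | 1 | 1 | 1 | 0 | 0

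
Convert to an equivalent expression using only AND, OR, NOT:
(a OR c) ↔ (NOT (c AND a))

((a OR c) AND (NOT (c AND a))) OR (NOT (a OR c) AND (c AND a))
(Biconditional = both true or both false)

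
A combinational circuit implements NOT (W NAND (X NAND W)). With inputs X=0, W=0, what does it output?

Substituting: NOT (0 NAND (0 NAND 0))
= 0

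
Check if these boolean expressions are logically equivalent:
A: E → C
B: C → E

No, Converse is not equivalent to original (counterexample: C=0, E=1)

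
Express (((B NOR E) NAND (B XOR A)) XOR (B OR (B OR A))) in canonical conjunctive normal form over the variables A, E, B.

(A OR E OR NOT B) AND (A OR NOT E OR NOT B) AND (NOT A OR E OR NOT B) AND (NOT A OR NOT E OR B) AND (NOT A OR NOT E OR NOT B)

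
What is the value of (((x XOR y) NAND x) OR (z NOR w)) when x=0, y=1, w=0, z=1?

Substituting: (((0 XOR 1) NAND 0) OR (1 NOR 0))
= 1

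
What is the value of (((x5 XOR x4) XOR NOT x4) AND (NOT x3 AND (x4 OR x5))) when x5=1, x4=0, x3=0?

Substituting: (((1 XOR 0) XOR NOT 0) AND (NOT 0 AND (0 OR 1)))
= 0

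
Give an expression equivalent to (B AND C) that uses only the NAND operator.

((B NAND C) NAND (B NAND C))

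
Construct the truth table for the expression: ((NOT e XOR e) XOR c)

e | c | Output
--------------
0 | 0 | 1
0 | 1 | 0
1 | 0 | 1
1 | 1 | 0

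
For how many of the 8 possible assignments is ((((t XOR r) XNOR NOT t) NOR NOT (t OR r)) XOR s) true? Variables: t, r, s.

Satisfying assignments: (0,0,1), (0,1,1), (1,0,0), (1,1,1)
Count: 4 out of 8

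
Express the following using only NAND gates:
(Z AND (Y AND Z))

((Z NAND ((Y NAND Z) NAND (Y NAND Z))) NAND (Z NAND ((Y NAND Z) NAND (Y NAND Z))))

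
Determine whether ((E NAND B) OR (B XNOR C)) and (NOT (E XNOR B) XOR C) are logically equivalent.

No. Counterexample: with B=0, E=0, C=0, Expression 1 = 1 but Expression 2 = 0.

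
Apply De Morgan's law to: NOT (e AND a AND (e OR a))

NOT e OR NOT a OR NOT (e OR a)
De Morgan's: NOT(AND of terms) = OR of negations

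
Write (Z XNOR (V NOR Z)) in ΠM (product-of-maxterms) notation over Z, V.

ΠM(0, 2, 3) = (Z OR V) AND (NOT Z OR V) AND (NOT Z OR NOT V)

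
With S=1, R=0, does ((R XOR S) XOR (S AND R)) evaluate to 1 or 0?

Substituting: ((0 XOR 1) XOR (1 AND 0))
= 1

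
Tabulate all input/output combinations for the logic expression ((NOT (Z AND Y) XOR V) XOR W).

V | W | Z | Y | Output
----------------------
0 | 0 | 0 | 0 | 1
0 | 0 | 0 | 1 | 1
0 | 0 | 1 | 0 | 1
0 | 0 | 1 | 1 | 0
0 | 1 | 0 | 0 | 0
0 | 1 | 0 | 1 | 0
0 | 1 | 1 | 0 | 0
0 | 1 | 1 | 1 | 1
1 | 0 | 0 | 0 | 0
1 | 0 | 0 | 1 | 0
1 | 0 | 1 | 0 | 0
1 | 0 | 1 | 1 | 1
1 | 1 | 0 | 0 | 1
1 | 1 | 0 | 1 | 1
1 | 1 | 1 | 0 | 1
1 | 1 | 1 | 1 | 0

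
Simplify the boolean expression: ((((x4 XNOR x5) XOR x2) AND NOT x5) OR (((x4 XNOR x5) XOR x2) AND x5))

By distribution ((E AND v) OR (E AND NOT v) = E):
= ((x4 XNOR x5) XOR x2)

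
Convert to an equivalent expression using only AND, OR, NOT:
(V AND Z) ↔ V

((V AND Z) AND V) OR (NOT (V AND Z) AND NOT V)
(Biconditional = both true or both false)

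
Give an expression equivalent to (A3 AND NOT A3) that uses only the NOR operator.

((A3 NOR A3) NOR ((A3 NOR A3) NOR (A3 NOR A3)))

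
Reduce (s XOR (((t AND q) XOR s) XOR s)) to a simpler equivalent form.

By XOR self-cancellation ((E XOR v) XOR v = E):
= ((t AND q) XOR s)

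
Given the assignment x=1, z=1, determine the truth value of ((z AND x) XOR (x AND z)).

Substituting: ((1 AND 1) XOR (1 AND 1))
= 0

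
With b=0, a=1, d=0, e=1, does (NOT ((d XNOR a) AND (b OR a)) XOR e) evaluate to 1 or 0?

Substituting: (NOT ((0 XNOR 1) AND (0 OR 1)) XOR 1)
= 0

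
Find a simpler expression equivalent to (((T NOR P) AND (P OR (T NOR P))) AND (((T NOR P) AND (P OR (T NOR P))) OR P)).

By absorption (E AND (E OR v) = E) then absorption (E AND (E OR v) = E):
= (T NOR P)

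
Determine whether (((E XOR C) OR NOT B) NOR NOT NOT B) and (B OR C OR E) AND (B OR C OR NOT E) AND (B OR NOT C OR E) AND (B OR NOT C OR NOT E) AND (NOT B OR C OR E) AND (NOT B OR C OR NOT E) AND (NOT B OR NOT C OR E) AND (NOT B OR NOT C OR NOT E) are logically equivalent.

Yes, they are equivalent — the two output columns agree on all 8 assignments:
B | C | E | Expression 1 | Expression 2
---------------------------------------
0 | 0 | 0 | 0 | 0
0 | 0 | 1 | 0 | 0
0 | 1 | 0 | 0 | 0
0 | 1 | 1 | 0 | 0
1 | 0 | 0 | 0 | 0
1 | 0 | 1 | 0 | 0
1 | 1 | 0 | 0 | 0
1 | 1 | 1 | 0 | 0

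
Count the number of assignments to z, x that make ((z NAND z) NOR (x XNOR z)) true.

Satisfying assignments: (1,0)
Count: 1 out of 4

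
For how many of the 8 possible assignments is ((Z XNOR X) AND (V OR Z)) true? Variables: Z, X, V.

Satisfying assignments: (0,0,1), (1,1,0), (1,1,1)
Count: 3 out of 8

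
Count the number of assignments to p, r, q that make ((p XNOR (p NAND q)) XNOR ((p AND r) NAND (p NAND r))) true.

Satisfying assignments: (1,0,0), (1,1,0)
Count: 2 out of 8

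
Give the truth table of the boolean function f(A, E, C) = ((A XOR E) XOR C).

A | E | C | Output
------------------
0 | 0 | 0 | 0
0 | 0 | 1 | 1
0 | 1 | 0 | 1
0 | 1 | 1 | 0
1 | 0 | 0 | 1
1 | 0 | 1 | 0
1 | 1 | 0 | 0
1 | 1 | 1 | 1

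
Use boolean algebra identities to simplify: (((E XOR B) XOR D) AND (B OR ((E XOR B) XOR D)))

By absorption (E AND (E OR v) = E):
= ((E XOR B) XOR D)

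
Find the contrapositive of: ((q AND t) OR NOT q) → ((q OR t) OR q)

Contrapositive: NOT ((q OR t) OR q) → NOT ((q AND t) OR NOT q)
Note: A statement and its contrapositive are logically equivalent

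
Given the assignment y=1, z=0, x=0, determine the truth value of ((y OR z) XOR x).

Substituting: ((1 OR 0) XOR 0)
= 1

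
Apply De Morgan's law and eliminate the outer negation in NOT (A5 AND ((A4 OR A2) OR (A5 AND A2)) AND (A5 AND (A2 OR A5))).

NOT A5 OR NOT ((A4 OR A2) OR (A5 AND A2)) OR NOT (A5 AND (A2 OR A5))
De Morgan's: NOT(AND of terms) = OR of negations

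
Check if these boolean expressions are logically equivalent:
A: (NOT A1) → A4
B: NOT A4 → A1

Yes, Contrapositive is always equivalent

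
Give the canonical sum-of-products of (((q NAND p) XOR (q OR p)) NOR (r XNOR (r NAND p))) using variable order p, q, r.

Σm(2, 4, 5) = (NOT p AND q AND NOT r) OR (p AND NOT q AND NOT r) OR (p AND NOT q AND r)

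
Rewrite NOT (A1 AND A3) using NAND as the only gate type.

(((A1 NAND A3) NAND (A1 NAND A3)) NAND ((A1 NAND A3) NAND (A1 NAND A3)))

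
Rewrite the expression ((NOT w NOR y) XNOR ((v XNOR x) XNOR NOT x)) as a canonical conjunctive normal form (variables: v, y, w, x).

(v OR y OR w OR x) AND (v OR y OR w OR NOT x) AND (v OR NOT y OR w OR x) AND (v OR NOT y OR w OR NOT x) AND (v OR NOT y OR NOT w OR x) AND (v OR NOT y OR NOT w OR NOT x) AND (NOT v OR y OR NOT w OR x) AND (NOT v OR y OR NOT w OR NOT x)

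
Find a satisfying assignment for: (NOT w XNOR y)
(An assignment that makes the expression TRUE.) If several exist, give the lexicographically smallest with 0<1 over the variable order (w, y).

w=0, y=1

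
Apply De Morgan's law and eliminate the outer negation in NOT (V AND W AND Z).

NOT V OR NOT W OR NOT Z
De Morgan's: NOT(AND of terms) = OR of negations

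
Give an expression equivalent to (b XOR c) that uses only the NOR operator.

((((b NOR c) NOR (b NOR c)) NOR ((b NOR c) NOR (b NOR c))) NOR ((((b NOR b) NOR (c NOR c)) NOR ((b NOR b) NOR (c NOR c))) NOR (((b NOR b) NOR (c NOR c)) NOR ((b NOR b) NOR (c NOR c)))))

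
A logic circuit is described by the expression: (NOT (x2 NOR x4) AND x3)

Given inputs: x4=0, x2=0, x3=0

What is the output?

Substituting: (NOT (0 NOR 0) AND 0)
= 0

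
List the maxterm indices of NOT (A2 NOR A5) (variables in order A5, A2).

ΠM(0) = (A5 OR A2)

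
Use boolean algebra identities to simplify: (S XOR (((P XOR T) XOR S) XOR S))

By XOR self-cancellation ((E XOR v) XOR v = E):
= ((P XOR T) XOR S)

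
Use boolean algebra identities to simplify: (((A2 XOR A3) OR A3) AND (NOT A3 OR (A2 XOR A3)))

By distribution ((E OR v) AND (E OR NOT v) = E):
= (A2 XOR A3)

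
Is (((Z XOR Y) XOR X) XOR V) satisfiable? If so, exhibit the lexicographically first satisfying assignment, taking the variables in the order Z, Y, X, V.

Z=0, Y=0, X=0, V=1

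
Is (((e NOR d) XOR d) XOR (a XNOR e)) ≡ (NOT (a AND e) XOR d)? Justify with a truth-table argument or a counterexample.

No. Counterexample: with e=0, d=0, a=0, Expression 1 = 0 but Expression 2 = 1.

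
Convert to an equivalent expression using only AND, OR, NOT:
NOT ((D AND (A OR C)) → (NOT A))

(D AND (A OR C)) AND A
(Negated implication: NOT(A → B) = A AND NOT B)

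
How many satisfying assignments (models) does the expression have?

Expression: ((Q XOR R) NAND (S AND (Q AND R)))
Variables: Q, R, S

Satisfying assignments: (0,0,0), (0,0,1), (0,1,0), (0,1,1), (1,0,0), (1,0,1), (1,1,0), (1,1,1)
Count: 8 out of 8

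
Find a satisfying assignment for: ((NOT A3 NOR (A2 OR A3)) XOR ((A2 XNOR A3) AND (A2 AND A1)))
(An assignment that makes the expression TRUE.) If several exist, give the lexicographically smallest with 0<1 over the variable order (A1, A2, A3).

A1=1, A2=1, A3=1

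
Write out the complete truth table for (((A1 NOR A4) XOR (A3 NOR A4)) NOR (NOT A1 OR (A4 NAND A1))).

A3 | A1 | A4 | Output
---------------------
0 | 0 | 0 | 0
0 | 0 | 1 | 0
0 | 1 | 0 | 0
0 | 1 | 1 | 1
1 | 0 | 0 | 0
1 | 0 | 1 | 0
1 | 1 | 0 | 0
1 | 1 | 1 | 1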